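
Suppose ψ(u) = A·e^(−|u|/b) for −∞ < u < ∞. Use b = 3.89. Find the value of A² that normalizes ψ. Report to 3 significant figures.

A^2 ≈ 0.257

Require ∫ |ψ|² du = 1 over the whole domain.
With ∫₀^∞ u^0 e^(−αu) du = 0!/α^1, ∫|ψ|² du = A²·(b).
Hence A² = 1/[b].
Plugging in b = 3.89 yields A = 0.5070.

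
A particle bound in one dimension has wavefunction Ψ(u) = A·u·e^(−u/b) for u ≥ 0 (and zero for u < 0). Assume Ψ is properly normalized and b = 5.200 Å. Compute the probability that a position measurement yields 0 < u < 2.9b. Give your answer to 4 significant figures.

P = ∫_{0}^{2.9b} |Ψ(u)|² du.
Since A² = 1/(b^3/4), this is the region integral divided by the full normalization integral.
Let t = u/b; then A² and the length scale cancel, so P = ∫_{0}^{2.9} t^2·e^(-2·t) dt ÷ ∫_{0}^{∞} t^2·e^(-2·t) dt.
An antiderivative of t^2·e^(-2·t) is -(2·t^2 + 2·t + 1)·e^(-2·t)/4; evaluating from 0 to 2.9 gives 1/4 - 1181·e^(-29/5)/200, while the full integral is 1/4.
The result is P = 0.92849.

P ≈ 0.9285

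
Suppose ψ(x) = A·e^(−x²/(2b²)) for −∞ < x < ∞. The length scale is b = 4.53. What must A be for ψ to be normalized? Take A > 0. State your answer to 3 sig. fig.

A ≈ 0.353

Normalization requires ∫|ψ|² dx = 1, integrated from −∞ to ∞.
With ψ = A·e^(−x²/(2b²)), the integral evaluates to A²·[√(π)·b].
Setting this equal to 1 gives A² = 1/(√(π)·b).
Substituting b = 4.53 gives A² = 0.1245, so A = 0.3529.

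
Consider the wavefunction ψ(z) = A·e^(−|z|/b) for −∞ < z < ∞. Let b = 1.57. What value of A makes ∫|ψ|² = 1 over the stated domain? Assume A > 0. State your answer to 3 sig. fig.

A ≈ 0.798

We need A² ∫|f|² dz = 1, taking the integral from −∞ to ∞.
Recall ∫₀^∞ z^m e^(−z/β) dz = m!·β^(m+1), the integral (without the A² prefactor) comes out to b.
With b = 1.57: A² = 0.6369 and A = 0.7981.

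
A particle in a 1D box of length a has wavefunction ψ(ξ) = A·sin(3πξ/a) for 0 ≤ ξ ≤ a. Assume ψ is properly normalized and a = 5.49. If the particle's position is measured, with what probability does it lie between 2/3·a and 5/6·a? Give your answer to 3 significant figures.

P ≈ 0.167

|ψ|² is the probability density, so P = ∫_{2/3·a}^{5/6·a} |ψ|² dξ.
The normalization integral ∫|ψ|²dξ over the whole domain equals a/2·A², and A² cancels in the ratio.
Substituting u = ξ/a, A² and the length scale cancel in the ratio: P = ∫_{2/3}^{5/6} sin(3·π·u)^2 du / ∫_{0}^{1} sin(3·π·u)^2 du.
With ∫ sin(3·π·u)^2 du = u/2 - sin(6·π·u)/(12·π) + C, the region integral is 1/12 and the full one is 1/2.
Evaluating gives P = 1/6.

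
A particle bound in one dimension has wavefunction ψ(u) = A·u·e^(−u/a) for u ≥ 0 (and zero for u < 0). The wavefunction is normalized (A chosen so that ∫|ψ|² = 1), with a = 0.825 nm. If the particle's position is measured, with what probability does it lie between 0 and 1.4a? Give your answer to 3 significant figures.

P ≈ 0.531

|ψ|² is the probability density, so P = ∫_{0}^{1.4a} |ψ|² du.
The normalization integral ∫|ψ|²du over the whole domain equals a^3/4·A², and A² cancels in the ratio.
Substituting t = u/a, A² and the length scale cancel in the ratio: P = ∫_{0}^{1.4} t^2·e^(-2·t) dt / ∫_{0}^{∞} t^2·e^(-2·t) dt.
With ∫ t^2·e^(-2·t) dt = -(2·t^2 + 2·t + 1)·e^(-2·t)/4 + C, the region integral is 1/4 - 193·e^(-14/5)/100 and the full one is 1/4.
This works out to P = 0.5305.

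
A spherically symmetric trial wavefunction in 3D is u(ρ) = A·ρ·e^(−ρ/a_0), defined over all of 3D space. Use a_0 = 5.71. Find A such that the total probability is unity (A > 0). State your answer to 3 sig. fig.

A ≈ 0.00418

The normalization condition is ∫|u|² 4πρ² dρ = 1 from 0 to ∞.
Using ∫₀^∞ ρⁿ e^(−αρ) dρ = n!/αⁿ⁺¹, carrying out the integral gives A² · 3·π·a_0^5.
Setting this equal to 1 gives A² = 1/(3·π·a_0^5).
Plugging in a_0 = 5.71 yields A = 0.004181.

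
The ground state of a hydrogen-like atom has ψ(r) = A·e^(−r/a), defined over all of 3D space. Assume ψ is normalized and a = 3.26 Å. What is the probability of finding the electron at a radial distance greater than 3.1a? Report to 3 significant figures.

Integrate the radial probability density 4πr²|ψ|² over r > 3.1a.
A² is fixed by ∫₀^∞ 4πr²|ψ|² dr = 1, i.e. A² = (π·a^3)^(−1).
Let u = r/a; then A², 4π and the length scale all cancel, so P = ∫_{3.1}^{∞} u^2·e^(-2·u) du ÷ ∫_{0}^{∞} u^2·e^(-2·u) du.
Using ∫ u^2·e^(-2·u) du = -(2·u^2 + 2·u + 1)·e^(-2·u)/4, the numerator is 1321·e^(-31/5)/200 and the denominator is 1/4.
The region integral divided by the full integral gives P = 0.05362.

P ≈ 0.0536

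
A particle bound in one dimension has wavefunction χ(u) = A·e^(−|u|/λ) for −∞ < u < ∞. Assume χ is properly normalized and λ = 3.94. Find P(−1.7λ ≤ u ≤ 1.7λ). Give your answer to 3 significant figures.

P ≈ 0.967

|χ|² is the probability density, so P = ∫_{−1.7λ}^{1.7λ} |χ|² du.
Since A² = 1/(λ), this is the region integral divided by the full normalization integral.
Both integrals are even about u = 0, so only the u ≥ 0 halves are needed (the factors of 2 cancel). Let t = u/λ; then A² and the length scale cancel, so P = ∫_{0}^{1.7} e^(-2·t) dt ÷ ∫_{0}^{∞} e^(-2·t) dt.
With ∫ e^(-2·t) dt = -e^(-2·t)/2 + C, the region integral is 1/2 - e^(-17/5)/2 and the full one is 1/2.
Taking the ratio, P = 0.9666.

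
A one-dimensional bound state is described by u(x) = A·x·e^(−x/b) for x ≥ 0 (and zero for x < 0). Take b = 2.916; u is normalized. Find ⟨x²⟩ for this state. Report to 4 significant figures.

The expectation value is the |u|²-weighted average of x^2: ∫ x^2|u|² dx.
Since the A² factors cancel between numerator and denominator, ⟨x²⟩ = 3·b^2.
Putting b = 2.916 gives 25.509.

⟨x^2⟩ ≈ 25.51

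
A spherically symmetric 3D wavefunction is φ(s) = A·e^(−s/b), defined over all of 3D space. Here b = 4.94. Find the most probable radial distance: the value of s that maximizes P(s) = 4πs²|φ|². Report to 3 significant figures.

Differentiate P(s) = 4πs²|φ|² with respect to s and set to zero.
This gives s = b.
With b = 4.94, the most probable radial distance is 4.940.

s ≈ 4.94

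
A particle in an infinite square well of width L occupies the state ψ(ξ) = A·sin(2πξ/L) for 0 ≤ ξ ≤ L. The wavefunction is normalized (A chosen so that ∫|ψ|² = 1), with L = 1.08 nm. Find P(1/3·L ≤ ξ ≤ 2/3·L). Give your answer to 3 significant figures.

P ≈ 0.196

P = ∫_{1/3·L}^{2/3·L} |ψ(ξ)|² dξ.
The normalization integral ∫|ψ|²dξ over the whole domain equals L/2·A², and A² cancels in the ratio.
In terms of u = ξ/L (A² and the length scale cancel between numerator and denominator), P = [∫_{1/3}^{2/3} sin(2·π·u)^2 du] / [∫_{0}^{1} sin(2·π·u)^2 du].
An antiderivative of sin(2·π·u)^2 is u/2 - sin(4·π·u)/(8·π); evaluating from 1/3 to 2/3 gives -√(3)/(8·π) + 1/6, while the full integral is 1/2.
Taking the ratio, P = (-√(3)/4 + π/3)/π.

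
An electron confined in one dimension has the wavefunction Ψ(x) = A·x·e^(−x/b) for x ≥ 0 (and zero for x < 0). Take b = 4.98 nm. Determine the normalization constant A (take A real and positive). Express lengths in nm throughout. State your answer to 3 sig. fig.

A ≈ 0.180 nm^(-3/2)

We need A² ∫|f|² dx = 1, taking the integral from 0 to ∞.
With ∫₀^∞ x^2 e^(−αx) dx = 2!/α^3, with Ψ = A·x·e^(−x/b), the integral evaluates to A²·[b^3/4].
Setting this equal to 1 gives A² = 1/(b^3/4).
With b = 4.98: A² = 0.03239 and A = 0.1800.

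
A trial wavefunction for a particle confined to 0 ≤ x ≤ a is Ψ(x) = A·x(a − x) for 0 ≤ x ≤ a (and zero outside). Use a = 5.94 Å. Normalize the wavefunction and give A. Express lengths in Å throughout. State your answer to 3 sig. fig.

A ≈ 0.0637 Å^(-5/2)

The normalization condition is ∫|Ψ|² dx = 1 from 0 to a.
Expanding the polynomial and integrating term by term, ∫|Ψ|² dx = A²·(a^5/30).
Setting this equal to 1 gives A² = 1/(a^5/30).
Plugging in a = 5.94 yields A = 0.06369.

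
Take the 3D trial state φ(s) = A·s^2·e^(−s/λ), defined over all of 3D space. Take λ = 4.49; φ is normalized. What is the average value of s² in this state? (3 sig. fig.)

The expectation value is the |φ|²-weighted average of s^2: ∫ s^2|φ|² 4πs² ds.
Recall ∫₀^∞ s^m e^(−s/β) ds = m!·β^(m+1), evaluating both integrals, ⟨s²⟩ = 14·λ^2.
Putting λ = 4.49 gives 282.2.

⟨s^2⟩ ≈ 282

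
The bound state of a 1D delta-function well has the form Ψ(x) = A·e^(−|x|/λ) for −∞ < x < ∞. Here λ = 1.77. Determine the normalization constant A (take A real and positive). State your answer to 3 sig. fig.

Require ∫ |Ψ|² dx = 1 over the whole domain.
Recall ∫₀^∞ x^m e^(−x/β) dx = m!·β^(m+1), carrying out the integral gives A² · λ.
Setting this equal to 1 gives A² = 1/(λ).
With λ = 1.77: A² = 0.5650 and A = 0.7516.

A ≈ 0.752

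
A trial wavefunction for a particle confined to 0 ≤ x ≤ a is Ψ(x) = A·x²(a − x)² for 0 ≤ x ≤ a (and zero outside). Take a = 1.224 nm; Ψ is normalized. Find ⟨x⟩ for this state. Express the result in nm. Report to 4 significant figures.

The expectation value is the |Ψ|²-weighted average of x: ∫ x|Ψ|² dx.
Evaluating both integrals, ⟨x⟩ = a/2.
Putting a = 1.224 gives 0.61200.

⟨x⟩ ≈ 0.6120 nm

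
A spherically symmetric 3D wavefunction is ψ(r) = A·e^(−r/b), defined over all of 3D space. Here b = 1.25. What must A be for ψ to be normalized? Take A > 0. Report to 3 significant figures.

A ≈ 0.404

We need A² ∫|f|² 4πr² dr = 1, taking the integral from 0 to ∞.
The integral (without the A² prefactor) comes out to π·b^3.
Hence A² = 1/[π·b^3].
With b = 1.25: A² = 0.1630 and A = 0.4037.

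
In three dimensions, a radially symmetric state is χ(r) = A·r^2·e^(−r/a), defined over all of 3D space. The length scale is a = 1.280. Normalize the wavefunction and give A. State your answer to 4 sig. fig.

Normalization requires ∫|χ|² 4πr² dr = 1, integrated from 0 to ∞.
(Spherical symmetry: dV = 4πr² dr.)
With ∫₀^∞ r^6 e^(−αr) dr = 6!/α^7, ∫|χ|² 4πr² dr = A²·(45·π·a^7/2).
Setting this equal to 1 gives A² = 1/(45·π·a^7/2).
Substituting a = 1.280 gives A² = 0.0025130, so A = 0.050130.

A ≈ 0.05013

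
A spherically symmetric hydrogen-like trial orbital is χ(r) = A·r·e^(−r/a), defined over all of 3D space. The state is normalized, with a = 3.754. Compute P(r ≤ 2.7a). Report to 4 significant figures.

P ≈ 0.6267

P = ∫ |χ|² 4πr² dr over r ≤ 2.7a.
The full normalization integral is A²·[3·π·a^5] = 1, fixing A².
In terms of u = r/a (A², 4π and the length scale all cancel between numerator and denominator), P = [∫_{0}^{2.7} u^4·e^(-2·u) du] / [∫_{0}^{∞} u^4·e^(-2·u) du].
Using ∫ u^4·e^(-2·u) du = -(u^4/2 + u^3 + 3·u^2/2 + 3·u/2 + 3/4)·e^(-2·u), the numerator is ≈ 0.470017 and the denominator is 3/4.
The region integral divided by the full integral gives P = 0.62669.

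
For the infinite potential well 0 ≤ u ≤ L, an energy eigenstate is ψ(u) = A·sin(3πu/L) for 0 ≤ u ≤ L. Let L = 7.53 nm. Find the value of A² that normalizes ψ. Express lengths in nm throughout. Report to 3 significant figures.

A^2 ≈ 0.266 nm^(-1)

We need A² ∫|f|² du = 1, taking the integral from 0 to L.
Using sin²θ = (1 − cos 2θ)/2, with ψ = A·sin(3πu/L), the integral evaluates to A²·[L/2].
With L = 7.53: A² = 0.2656 and A = 0.5154.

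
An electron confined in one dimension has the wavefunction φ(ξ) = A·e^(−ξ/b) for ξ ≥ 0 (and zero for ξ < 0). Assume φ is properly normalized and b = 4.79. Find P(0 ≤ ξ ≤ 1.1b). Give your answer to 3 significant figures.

P ≈ 0.889

|φ|² is the probability density, so P = ∫_{0}^{1.1b} |φ|² dξ.
With A² fixed by ∫|φ|² = 1, i.e. A² = (b/2)^(−1), substitute and integrate.
Let u = ξ/b; then A² and the length scale cancel, so P = ∫_{0}^{1.1} e^(-2·u) du ÷ ∫_{0}^{∞} e^(-2·u) du.
With ∫ e^(-2·u) du = -e^(-2·u)/2 + C, the region integral is 1/2 - e^(-11/5)/2 and the full one is 1/2.
Evaluating gives P = 0.8892.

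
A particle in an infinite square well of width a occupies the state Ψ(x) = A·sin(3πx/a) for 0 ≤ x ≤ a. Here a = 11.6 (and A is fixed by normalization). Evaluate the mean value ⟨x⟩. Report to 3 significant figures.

⟨x⟩ = ∫ x |Ψ|² dx over the full domain.
Evaluating both integrals, ⟨x⟩ = a/2.
With a = 11.6, ⟨x⟩ = 5.800.

⟨x⟩ ≈ 5.80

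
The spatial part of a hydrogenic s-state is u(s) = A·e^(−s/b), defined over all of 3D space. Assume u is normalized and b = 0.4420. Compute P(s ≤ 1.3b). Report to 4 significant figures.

Integrate the radial probability density 4πs²|u|² over s ≤ 1.3b.
A² is fixed by ∫₀^∞ 4πs²|u|² ds = 1, i.e. A² = (π·b^3)^(−1).
Let t = s/b; then A², 4π and the length scale all cancel, so P = ∫_{0}^{1.3} t^2·e^(-2·t) dt ÷ ∫_{0}^{∞} t^2·e^(-2·t) dt.
With ∫ t^2·e^(-2·t) dt = -(2·t^2 + 2·t + 1)·e^(-2·t)/4 + C, the region integral is 1/4 - 349·e^(-13/5)/200 and the full one is 1/4.
Taking the ratio yields P = 0.48157.

P ≈ 0.4816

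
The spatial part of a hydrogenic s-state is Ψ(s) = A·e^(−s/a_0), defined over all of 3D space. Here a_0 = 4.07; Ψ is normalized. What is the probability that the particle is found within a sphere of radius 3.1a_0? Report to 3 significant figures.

With dV = 4πs²ds, the probability is ∫|Ψ|² dV over s ≤ 3.1a_0.
The full normalization integral is A²·[π·a_0^3] = 1, fixing A².
Substituting u = s/a_0, A², 4π and the length scale all cancel in the ratio: P = ∫_{0}^{3.1} u^2·e^(-2·u) du / ∫_{0}^{∞} u^2·e^(-2·u) du.
With ∫ u^2·e^(-2·u) du = -(2·u^2 + 2·u + 1)·e^(-2·u)/4 + C, the region integral is 1/4 - 1321·e^(-31/5)/200 and the full one is 1/4.
Taking the ratio yields P = 0.9464.

P ≈ 0.946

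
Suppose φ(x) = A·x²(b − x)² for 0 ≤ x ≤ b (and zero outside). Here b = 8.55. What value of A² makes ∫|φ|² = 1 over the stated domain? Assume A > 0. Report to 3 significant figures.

We need A² ∫|f|² dx = 1, taking the integral from 0 to b.
∫|φ|² dx = A²·(b^9/630).
Plugging in b = 8.55 yields A = 0.001606.

A^2 ≈ 0.00000258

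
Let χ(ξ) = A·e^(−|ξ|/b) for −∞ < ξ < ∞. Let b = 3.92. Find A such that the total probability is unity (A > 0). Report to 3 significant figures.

The normalization condition is ∫|χ|² dξ = 1 from −∞ to ∞.
∫|χ|² dξ = A²·(b).
Setting this equal to 1 gives A² = 1/(b).
Plugging in b = 3.92 yields A = 0.5051.

A ≈ 0.505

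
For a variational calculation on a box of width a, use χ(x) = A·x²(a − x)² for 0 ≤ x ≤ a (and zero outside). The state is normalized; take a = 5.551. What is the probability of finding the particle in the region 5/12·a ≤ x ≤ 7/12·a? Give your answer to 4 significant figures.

P ≈ 0.3953

P = ∫_{5/12·a}^{7/12·a} |χ(x)|² dx.
Since A² = 1/(a^9/630), this is the region integral divided by the full normalization integral.
In terms of u = x/a (A² and the length scale cancel between numerator and denominator), P = [∫_{5/12}^{7/12} u^4·(1 - u)^4 du] / [∫_{0}^{1} u^4·(1 - u)^4 du].
With ∫ u^4·(1 - u)^4 du = u^5·(70·u^4 - 315·u^3 + 540·u^2 - 420·u + 126)/630 + C, the region integral is ≈ 0.000627524 and the full one is 1/630.
The result is P = 0.39534.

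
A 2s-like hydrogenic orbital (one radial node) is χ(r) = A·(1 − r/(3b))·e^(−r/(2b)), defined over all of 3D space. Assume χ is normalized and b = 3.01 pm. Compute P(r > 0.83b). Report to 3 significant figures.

P = ∫ |χ|² 4πr² dr over r > 0.83b.
The full normalization integral is A²·[8·π·b^3/3] = 1, fixing A².
In terms of u = r/b (A², 4π and the length scale all cancel between numerator and denominator), P = [∫_{0.83}^{∞} u^2·(1 - u/3)^2·e^(-u) du] / [∫_{0}^{∞} u^2·(1 - u/3)^2·e^(-u) du].
An antiderivative of u^2·(1 - u/3)^2·e^(-u) is (-u^4 + 2·u^3 - 3·u^2 - 6·u - 6)·e^(-u)/9; evaluating from 0.83 to ∞ gives ≈ 0.59970, while the full integral is 2/3.
Taking the ratio yields P = 0.8995.

P ≈ 0.900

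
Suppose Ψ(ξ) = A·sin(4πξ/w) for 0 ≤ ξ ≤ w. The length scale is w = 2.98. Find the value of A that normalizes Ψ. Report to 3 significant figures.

A ≈ 0.819

We need A² ∫|f|² dξ = 1, taking the integral from 0 to w.
With ∫₀^w sin²(nπξ/w) dξ = w/2, with Ψ = A·sin(4πξ/w), the integral evaluates to A²·[w/2].
Hence A² = 1/[w/2].
Substituting w = 2.98 gives A² = 0.6711, so A = 0.8192.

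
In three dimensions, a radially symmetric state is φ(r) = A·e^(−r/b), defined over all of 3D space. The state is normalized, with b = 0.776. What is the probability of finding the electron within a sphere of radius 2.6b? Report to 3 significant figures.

With dV = 4πr²dr, the probability is ∫|φ|² dV over r ≤ 2.6b.
The full normalization integral is A²·[π·b^3] = 1, fixing A².
In terms of u = r/b (A², 4π and the length scale all cancel between numerator and denominator), P = [∫_{0}^{2.6} u^2·e^(-2·u) du] / [∫_{0}^{∞} u^2·e^(-2·u) du].
With ∫ u^2·e^(-2·u) du = -(2·u^2 + 2·u + 1)·e^(-2·u)/4 + C, the region integral is 1/4 - 493·e^(-26/5)/100 and the full one is 1/4.
This evaluates to P = 0.8912.

P ≈ 0.891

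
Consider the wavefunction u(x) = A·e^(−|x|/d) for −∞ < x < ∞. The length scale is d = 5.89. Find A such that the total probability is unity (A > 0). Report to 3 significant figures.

A ≈ 0.412

Normalization requires ∫|u|² dx = 1, integrated from −∞ to ∞.
With ∫₀^∞ x^0 e^(−αx) dx = 0!/α^1, carrying out the integral gives A² · d.
With d = 5.89: A² = 0.1698 and A = 0.4120.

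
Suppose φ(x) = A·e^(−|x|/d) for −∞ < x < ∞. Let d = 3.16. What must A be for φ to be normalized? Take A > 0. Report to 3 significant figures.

We need A² ∫|f|² dx = 1, taking the integral from −∞ to ∞.
With ∫₀^∞ x^0 e^(−αx) dx = 0!/α^1, ∫|φ|² dx = A²·(d).
Setting this equal to 1 gives A² = 1/(d).
Plugging in d = 3.16 yields A = 0.5625.

A ≈ 0.563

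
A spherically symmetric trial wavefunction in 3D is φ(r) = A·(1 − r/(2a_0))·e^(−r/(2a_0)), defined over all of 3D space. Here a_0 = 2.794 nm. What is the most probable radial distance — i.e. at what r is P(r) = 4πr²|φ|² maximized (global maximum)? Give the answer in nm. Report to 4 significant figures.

The maximum of P(r) = 4πr²|φ|² occurs where its derivative vanishes.
This gives r = a_0·(√(5) + 3).
With a_0 = 2.794, the most probable radial distance is 14.630 nm.

r ≈ 14.63 nm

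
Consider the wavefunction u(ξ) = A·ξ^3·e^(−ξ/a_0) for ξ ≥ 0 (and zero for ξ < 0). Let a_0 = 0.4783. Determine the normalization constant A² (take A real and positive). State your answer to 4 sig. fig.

We need A² ∫|f|² dξ = 1, taking the integral from 0 to ∞.
Using ∫₀^∞ ξⁿ e^(−αξ) dξ = n!/αⁿ⁺¹, with u = A·ξ^3·e^(−ξ/a_0), the integral evaluates to A²·[45·a_0^7/8].
Setting this equal to 1 gives A² = 1/(45·a_0^7/8).
Plugging in a_0 = 0.4783 yields A = 5.5717.

A^2 ≈ 31.04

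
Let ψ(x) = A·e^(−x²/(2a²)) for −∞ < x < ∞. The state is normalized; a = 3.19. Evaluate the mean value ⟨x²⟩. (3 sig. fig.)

The expectation value is the |ψ|²-weighted average of x^2: ∫ x^2|ψ|² dx.
The ratio of the moment integral to the normalization integral gives ⟨x²⟩ = a^2/2.
With a = 3.19, ⟨x^2⟩ = 5.088.

⟨x^2⟩ ≈ 5.09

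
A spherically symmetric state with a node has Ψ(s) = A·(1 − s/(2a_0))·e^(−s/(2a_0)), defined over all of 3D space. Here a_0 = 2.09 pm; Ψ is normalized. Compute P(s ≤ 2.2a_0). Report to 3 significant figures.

P ≈ 0.0528

Integrate the radial probability density 4πs²|Ψ|² over s ≤ 2.2a_0.
Normalization gives A² = 1/(8·π·a_0^3).
Let u = s/a_0; then A², 4π and the length scale all cancel, so P = ∫_{0}^{2.2} u^2·(1 - u/2)^2·e^(-u) du ÷ ∫_{0}^{∞} u^2·(1 - u/2)^2·e^(-u) du.
An antiderivative of u^2·(1 - u/2)^2·e^(-u) is -(u^4/4 + u^2 + 2·u + 2)·e^(-u); evaluating from 0 to 2.2 gives ≈ 0.10566, while the full integral is 2.
Taking the ratio yields P = 0.05283.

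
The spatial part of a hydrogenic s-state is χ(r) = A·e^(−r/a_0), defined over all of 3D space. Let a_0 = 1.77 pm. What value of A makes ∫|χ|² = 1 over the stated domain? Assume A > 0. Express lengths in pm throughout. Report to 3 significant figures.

Require ∫ |χ|² 4πr² dr = 1 over the whole domain.
(Spherical symmetry: dV = 4πr² dr.)
∫|χ|² 4πr² dr = A²·(π·a_0^3).
Hence A² = 1/[π·a_0^3].
Plugging in a_0 = 1.77 yields A = 0.2396.

A ≈ 0.240 pm^(-3/2)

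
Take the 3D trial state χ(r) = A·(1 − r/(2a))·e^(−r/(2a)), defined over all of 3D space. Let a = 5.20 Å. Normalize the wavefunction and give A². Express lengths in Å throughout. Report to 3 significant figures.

A^2 ≈ 0.000283 Å^(-3)

Require ∫ |χ|² 4πr² dr = 1 over the whole domain.
The angular integral contributes 4π, leaving ∫₀^∞ r²|χ|² dr.
With χ = A·(1 − r/(2a))·e^(−r/(2a)), the integral evaluates to A²·[8·π·a^3].
Hence A² = 1/[8·π·a^3].
Substituting a = 5.20 gives A² = 0.0002830, so A = 0.01682.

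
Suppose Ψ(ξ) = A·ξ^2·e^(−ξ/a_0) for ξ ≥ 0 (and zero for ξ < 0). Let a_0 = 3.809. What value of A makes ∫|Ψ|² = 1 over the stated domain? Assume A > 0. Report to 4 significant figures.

Normalization requires ∫|Ψ|² dξ = 1, integrated from 0 to ∞.
The integral (without the A² prefactor) comes out to 3·a_0^5/4.
Hence A² = 1/[3·a_0^5/4].
Substituting a_0 = 3.809 gives A² = 0.0016630, so A = 0.040780.

A ≈ 0.04078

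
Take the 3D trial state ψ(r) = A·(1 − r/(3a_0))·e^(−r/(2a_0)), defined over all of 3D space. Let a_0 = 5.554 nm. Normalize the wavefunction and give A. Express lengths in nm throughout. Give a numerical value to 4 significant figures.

The normalization condition is ∫|ψ|² 4πr² dr = 1 from 0 to ∞.
Recall ∫₀^∞ r^m e^(−r/β) dr = m!·β^(m+1), with ψ = A·(1 − r/(3a_0))·e^(−r/(2a_0)), the integral evaluates to A²·[8·π·a_0^3/3].
Setting this equal to 1 gives A² = 1/(8·π·a_0^3/3).
Substituting a_0 = 5.554 gives A² = 0.00069673, so A = 0.026396.

A ≈ 0.02640 nm^(-3/2)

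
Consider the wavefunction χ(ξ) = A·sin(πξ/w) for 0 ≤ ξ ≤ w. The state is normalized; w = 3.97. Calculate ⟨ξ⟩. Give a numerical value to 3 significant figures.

By definition ⟨ξ⟩ = ∫ ξ |χ(ξ)|² dξ.
Evaluating both integrals, ⟨ξ⟩ = w/2.
Putting w = 3.97 gives 1.985.

⟨ξ⟩ ≈ 1.99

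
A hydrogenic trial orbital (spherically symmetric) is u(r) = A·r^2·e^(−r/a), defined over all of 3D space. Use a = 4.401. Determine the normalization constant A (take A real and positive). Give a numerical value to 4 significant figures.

A ≈ 0.0006651

We need A² ∫|f|² 4πr² dr = 1, taking the integral from 0 to ∞.
∫|u|² 4πr² dr = A²·(45·π·a^7/2).
Hence A² = 1/[45·π·a^7/2].
Substituting a = 4.401 gives A² = 4.4239E-7, so A = 0.00066513.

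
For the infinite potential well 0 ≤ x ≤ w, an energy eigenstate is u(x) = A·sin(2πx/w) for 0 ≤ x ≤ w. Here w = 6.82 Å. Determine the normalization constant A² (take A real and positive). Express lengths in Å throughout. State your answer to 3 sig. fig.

A^2 ≈ 0.293 Å^(-1)

The normalization condition is ∫|u|² dx = 1 from 0 to w.
Using sin²θ = (1 − cos 2θ)/2, with u = A·sin(2πx/w), the integral evaluates to A²·[w/2].
So A² = (w/2)^(−1).
Plugging in w = 6.82 yields A = 0.5415.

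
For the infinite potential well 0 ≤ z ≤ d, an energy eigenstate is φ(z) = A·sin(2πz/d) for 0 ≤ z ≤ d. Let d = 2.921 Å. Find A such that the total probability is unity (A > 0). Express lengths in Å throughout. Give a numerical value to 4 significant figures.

Normalization requires ∫|φ|² dz = 1, integrated from 0 to d.
The integral (without the A² prefactor) comes out to d/2.
Substituting d = 2.921 gives A² = 0.68470, so A = 0.82746.

A ≈ 0.8275 Å^(-1/2)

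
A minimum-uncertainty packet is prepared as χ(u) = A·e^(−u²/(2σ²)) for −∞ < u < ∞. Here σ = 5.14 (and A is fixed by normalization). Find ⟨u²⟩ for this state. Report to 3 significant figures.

The expectation value is the |χ|²-weighted average of u^2: ∫ u^2|χ|² du.
The ratio of the moment integral to the normalization integral gives ⟨u²⟩ = σ^2/2.
Putting σ = 5.14 gives 13.21.

⟨u^2⟩ ≈ 13.2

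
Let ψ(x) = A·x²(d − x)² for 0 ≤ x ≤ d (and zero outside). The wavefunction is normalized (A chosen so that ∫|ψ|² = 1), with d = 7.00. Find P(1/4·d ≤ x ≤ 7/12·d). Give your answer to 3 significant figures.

The probability is P = ∫ |ψ|² dx over [1/4·d, 7/12·d].
The normalization integral ∫|ψ|²dx over the whole domain equals d^9/630·A², and A² cancels in the ratio.
Substituting u = x/d, A² and the length scale cancel in the ratio: P = ∫_{1/4}^{7/12} u^4·(1 - u)^4 du / ∫_{0}^{1} u^4·(1 - u)^4 du.
With ∫ u^4·(1 - u)^4 du = u^5·(70·u^4 - 315·u^3 + 540·u^2 - 420·u + 126)/630 + C, the region integral is ≈ 0.0010298 and the full one is 1/630.
This works out to P = 0.6487.

P ≈ 0.649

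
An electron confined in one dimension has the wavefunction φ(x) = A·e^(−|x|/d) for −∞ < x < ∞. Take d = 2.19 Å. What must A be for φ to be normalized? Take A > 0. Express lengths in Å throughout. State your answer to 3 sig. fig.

Normalization requires ∫|φ|² dx = 1, integrated from −∞ to ∞.
Carrying out the integral gives A² · d.
Plugging in d = 2.19 yields A = 0.6757.

A ≈ 0.676 Å^(-1/2)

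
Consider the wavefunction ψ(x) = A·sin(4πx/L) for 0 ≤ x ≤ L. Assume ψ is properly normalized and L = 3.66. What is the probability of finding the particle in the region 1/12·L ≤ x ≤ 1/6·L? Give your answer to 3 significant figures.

P ≈ 0.152

|ψ|² is the probability density, so P = ∫_{1/12·L}^{1/6·L} |ψ|² dx.
Since A² = 1/(L/2), this is the region integral divided by the full normalization integral.
Let u = x/L; then A² and the length scale cancel, so P = ∫_{1/12}^{1/6} sin(4·π·u)^2 du ÷ ∫_{0}^{1} sin(4·π·u)^2 du.
Using ∫ sin(4·π·u)^2 du = u/2 - sin(4·π·u)·cos(4·π·u)/(8·π), the numerator is √(3)/(16·π) + 1/24 and the denominator is 1/2.
This works out to P = (√(3)/8 + π/12)/π.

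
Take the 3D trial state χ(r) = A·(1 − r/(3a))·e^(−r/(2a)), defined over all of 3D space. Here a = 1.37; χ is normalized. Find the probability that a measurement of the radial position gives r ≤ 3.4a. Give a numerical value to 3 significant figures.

P ≈ 0.354

With dV = 4πr²dr, the probability is ∫|χ|² dV over r ≤ 3.4a.
Normalization gives A² = 1/(8·π·a^3/3).
Substituting u = r/a, A², 4π and the length scale all cancel in the ratio: P = ∫_{0}^{3.4} u^2·(1 - u/3)^2·e^(-u) du / ∫_{0}^{∞} u^2·(1 - u/3)^2·e^(-u) du.
An antiderivative of u^2·(1 - u/3)^2·e^(-u) is (-u^4 + 2·u^3 - 3·u^2 - 6·u - 6)·e^(-u)/9; evaluating from 0 to 3.4 gives ≈ 0.23613, while the full integral is 2/3.
The region integral divided by the full integral gives P = 0.3542.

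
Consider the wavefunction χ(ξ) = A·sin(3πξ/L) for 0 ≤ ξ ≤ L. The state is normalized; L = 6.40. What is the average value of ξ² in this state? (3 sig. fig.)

⟨ξ^2⟩ ≈ 13.4

The expectation value is the |χ|²-weighted average of ξ^2: ∫ ξ^2|χ|² dξ.
Using sin²θ = (1 − cos 2θ)/2, since the A² factors cancel between numerator and denominator, ⟨ξ²⟩ = -L^2/(18·π^2) + L^2/3.
With L = 6.40, ⟨ξ^2⟩ = 13.42.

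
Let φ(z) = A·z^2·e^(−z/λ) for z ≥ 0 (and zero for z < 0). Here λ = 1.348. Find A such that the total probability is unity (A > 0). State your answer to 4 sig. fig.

A ≈ 0.5473

The normalization condition is ∫|φ|² dz = 1 from 0 to ∞.
With ∫₀^∞ z^4 e^(−αz) dz = 4!/α^5, ∫|φ|² dz = A²·(3·λ^5/4).
Setting this equal to 1 gives A² = 1/(3·λ^5/4).
Substituting λ = 1.348 gives A² = 0.29956, so A = 0.54732.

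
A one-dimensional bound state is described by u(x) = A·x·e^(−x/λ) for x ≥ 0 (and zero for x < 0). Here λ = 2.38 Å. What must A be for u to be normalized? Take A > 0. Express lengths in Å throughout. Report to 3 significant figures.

A ≈ 0.545 Å^(-3/2)

Normalization requires ∫|u|² dx = 1, integrated from 0 to ∞.
With ∫₀^∞ x^2 e^(−αx) dx = 2!/α^3, with u = A·x·e^(−x/λ), the integral evaluates to A²·[λ^3/4].
So A² = (λ^3/4)^(−1).
With λ = 2.38: A² = 0.2967 and A = 0.5447.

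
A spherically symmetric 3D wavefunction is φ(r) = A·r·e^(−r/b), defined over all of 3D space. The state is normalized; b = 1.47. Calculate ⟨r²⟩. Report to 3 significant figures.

⟨r^2⟩ ≈ 16.2

By definition ⟨r²⟩ = ∫ r^2 |φ(r)|² 4πr² dr.
Recall ∫₀^∞ r^m e^(−r/β) dr = m!·β^(m+1), since the A² factors cancel between numerator and denominator, ⟨r²⟩ = 15·b^2/2.
Putting b = 1.47 gives 16.21.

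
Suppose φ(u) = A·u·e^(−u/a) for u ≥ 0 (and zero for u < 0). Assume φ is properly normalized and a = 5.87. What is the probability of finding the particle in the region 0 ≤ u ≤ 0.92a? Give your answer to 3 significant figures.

P ≈ 0.280

The probability is P = ∫ |φ|² du over [0, 0.92a].
The normalization integral ∫|φ|²du over the whole domain equals a^3/4·A², and A² cancels in the ratio.
In terms of t = u/a (A² and the length scale cancel between numerator and denominator), P = [∫_{0}^{0.92} t^2·e^(-2·t) dt] / [∫_{0}^{∞} t^2·e^(-2·t) dt].
Using ∫ t^2·e^(-2·t) dt = -(2·t^2 + 2·t + 1)·e^(-2·t)/4, the numerator is 1/4 - 2833·e^(-46/25)/2500 and the denominator is 1/4.
Taking the ratio, P = 0.2801.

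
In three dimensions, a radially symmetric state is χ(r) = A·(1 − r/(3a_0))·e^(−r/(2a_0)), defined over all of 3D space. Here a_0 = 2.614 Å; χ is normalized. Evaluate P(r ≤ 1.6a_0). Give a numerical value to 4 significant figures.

P = ∫ |χ|² 4πr² dr over r ≤ 1.6a_0.
Normalization gives A² = 1/(8·π·a_0^3/3).
Substituting u = r/a_0, A², 4π and the length scale all cancel in the ratio: P = ∫_{0}^{1.6} u^2·(1 - u/3)^2·e^(-u) du / ∫_{0}^{∞} u^2·(1 - u/3)^2·e^(-u) du.
With ∫ u^2·(1 - u/3)^2·e^(-u) du = (-u^4 + 2·u^3 - 3·u^2 - 6·u - 6)·e^(-u)/9 + C, the region integral is ≈ 0.181182 and the full one is 2/3.
Taking the ratio yields P = 0.27177.

P ≈ 0.2718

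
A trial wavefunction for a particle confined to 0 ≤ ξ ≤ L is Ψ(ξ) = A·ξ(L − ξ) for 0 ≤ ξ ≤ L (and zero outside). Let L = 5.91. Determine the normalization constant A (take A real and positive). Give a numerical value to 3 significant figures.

A ≈ 0.0645

Require ∫ |Ψ|² dξ = 1 over the whole domain.
Expanding the polynomial and integrating term by term, the integral (without the A² prefactor) comes out to L^5/30.
Hence A² = 1/[L^5/30].
With L = 5.91: A² = 0.004161 and A = 0.06450.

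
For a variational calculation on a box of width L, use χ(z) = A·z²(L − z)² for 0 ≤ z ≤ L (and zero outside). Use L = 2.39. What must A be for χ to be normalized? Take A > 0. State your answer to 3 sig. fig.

A ≈ 0.498

The normalization condition is ∫|χ|² dz = 1 from 0 to L.
∫|χ|² dz = A²·(L^9/630).
With L = 2.39: A² = 0.2476 and A = 0.4976.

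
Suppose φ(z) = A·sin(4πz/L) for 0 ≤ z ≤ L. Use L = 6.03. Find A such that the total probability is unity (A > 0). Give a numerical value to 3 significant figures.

Require ∫ |φ|² dz = 1 over the whole domain.
Using sin²θ = (1 − cos 2θ)/2, carrying out the integral gives A² · L/2.
So A² = (L/2)^(−1).
Plugging in L = 6.03 yields A = 0.5759.

A ≈ 0.576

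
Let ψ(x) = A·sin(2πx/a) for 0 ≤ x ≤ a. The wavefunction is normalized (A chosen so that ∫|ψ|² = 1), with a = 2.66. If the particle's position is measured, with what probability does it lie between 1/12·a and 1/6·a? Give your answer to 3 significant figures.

|ψ|² is the probability density, so P = ∫_{1/12·a}^{1/6·a} |ψ|² dx.
With A² fixed by ∫|ψ|² = 1, i.e. A² = (a/2)^(−1), substitute and integrate.
Let u = x/a; then A² and the length scale cancel, so P = ∫_{1/12}^{1/6} sin(2·π·u)^2 du ÷ ∫_{0}^{1} sin(2·π·u)^2 du.
With ∫ sin(2·π·u)^2 du = u/2 - sin(4·π·u)/(8·π) + C, the region integral is 1/24 and the full one is 1/2.
Evaluating gives P = 1/12.

P ≈ 0.0833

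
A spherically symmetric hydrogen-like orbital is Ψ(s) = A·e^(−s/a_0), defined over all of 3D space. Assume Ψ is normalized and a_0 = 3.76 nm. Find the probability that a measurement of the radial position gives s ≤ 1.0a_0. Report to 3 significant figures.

With dV = 4πs²ds, the probability is ∫|Ψ|² dV over s ≤ 1.0a_0.
A² is fixed by ∫₀^∞ 4πs²|Ψ|² ds = 1, i.e. A² = (π·a_0^3)^(−1).
Let u = s/a_0; then A², 4π and the length scale all cancel, so P = ∫_{0}^{1.0} u^2·e^(-2·u) du ÷ ∫_{0}^{∞} u^2·e^(-2·u) du.
Using ∫ u^2·e^(-2·u) du = -(2·u^2 + 2·u + 1)·e^(-2·u)/4, the numerator is 1/4 - 5·e^(-2)/4 and the denominator is 1/4.
Taking the ratio yields P = 0.3233.

P ≈ 0.323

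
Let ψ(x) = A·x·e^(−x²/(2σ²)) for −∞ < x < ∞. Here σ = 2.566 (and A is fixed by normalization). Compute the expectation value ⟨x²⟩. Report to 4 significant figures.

The expectation value is the |ψ|²-weighted average of x^2: ∫ x^2|ψ|² dx.
Using the Gaussian integral ∫_{−∞}^{∞} e^(−αx²) dx = √(π/α), evaluating both integrals, ⟨x²⟩ = 3·σ^2/2.
Putting σ = 2.566 gives 9.8765.

⟨x^2⟩ ≈ 9.877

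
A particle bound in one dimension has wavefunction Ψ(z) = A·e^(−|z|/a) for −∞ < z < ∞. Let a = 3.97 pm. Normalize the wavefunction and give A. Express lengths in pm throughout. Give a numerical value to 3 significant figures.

A ≈ 0.502 pm^(-1/2)

Normalization requires ∫|Ψ|² dz = 1, integrated from −∞ to ∞.
Using ∫₀^∞ zⁿ e^(−αz) dz = n!/αⁿ⁺¹, ∫|Ψ|² dz = A²·(a).
So A² = (a)^(−1).
Substituting a = 3.97 gives A² = 0.2519, so A = 0.5019.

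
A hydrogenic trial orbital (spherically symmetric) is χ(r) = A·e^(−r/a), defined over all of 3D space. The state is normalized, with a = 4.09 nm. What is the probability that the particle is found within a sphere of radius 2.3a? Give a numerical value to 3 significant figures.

P ≈ 0.837

Integrate the radial probability density 4πr²|χ|² over r ≤ 2.3a.
Normalization gives A² = 1/(π·a^3).
Let u = r/a; then A², 4π and the length scale all cancel, so P = ∫_{0}^{2.3} u^2·e^(-2·u) du ÷ ∫_{0}^{∞} u^2·e^(-2·u) du.
With ∫ u^2·e^(-2·u) du = -(2·u^2 + 2·u + 1)·e^(-2·u)/4 + C, the region integral is 1/4 - 809·e^(-23/5)/200 and the full one is 1/4.
Taking the ratio yields P = 0.8374.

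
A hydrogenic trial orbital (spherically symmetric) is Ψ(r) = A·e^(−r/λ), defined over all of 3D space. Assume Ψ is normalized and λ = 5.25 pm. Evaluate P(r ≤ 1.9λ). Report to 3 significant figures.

P ≈ 0.731

P = ∫ |Ψ|² 4πr² dr over r ≤ 1.9λ.
A² is fixed by ∫₀^∞ 4πr²|Ψ|² dr = 1, i.e. A² = (π·λ^3)^(−1).
Let u = r/λ; then A², 4π and the length scale all cancel, so P = ∫_{0}^{1.9} u^2·e^(-2·u) du ÷ ∫_{0}^{∞} u^2·e^(-2·u) du.
With ∫ u^2·e^(-2·u) du = -(2·u^2 + 2·u + 1)·e^(-2·u)/4 + C, the region integral is 1/4 - 601·e^(-19/5)/200 and the full one is 1/4.
This evaluates to P = 0.7311.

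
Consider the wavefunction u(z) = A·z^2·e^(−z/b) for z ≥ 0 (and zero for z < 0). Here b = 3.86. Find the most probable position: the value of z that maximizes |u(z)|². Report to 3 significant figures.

z ≈ 7.72

Differentiate |u(z)|² with respect to z and set to zero.
This gives z = 2·b.
With b = 3.86, the most probable position is 7.720.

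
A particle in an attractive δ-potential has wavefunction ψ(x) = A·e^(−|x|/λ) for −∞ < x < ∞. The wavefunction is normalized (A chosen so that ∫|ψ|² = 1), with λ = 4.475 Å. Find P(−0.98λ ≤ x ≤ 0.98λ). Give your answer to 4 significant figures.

The probability is P = ∫ |ψ|² dx over [−0.98λ, 0.98λ].
With A² fixed by ∫|ψ|² = 1, i.e. A² = (λ)^(−1), substitute and integrate.
Both integrals are even about x = 0, so only the x ≥ 0 halves are needed (the factors of 2 cancel). In terms of u = x/λ (A² and the length scale cancel between numerator and denominator), P = [∫_{0}^{0.98} e^(-2·u) du] / [∫_{0}^{∞} e^(-2·u) du].
With ∫ e^(-2·u) du = -e^(-2·u)/2 + C, the region integral is 1/2 - e^(-49/25)/2 and the full one is 1/2.
Evaluating gives P = 0.85914.

P ≈ 0.8591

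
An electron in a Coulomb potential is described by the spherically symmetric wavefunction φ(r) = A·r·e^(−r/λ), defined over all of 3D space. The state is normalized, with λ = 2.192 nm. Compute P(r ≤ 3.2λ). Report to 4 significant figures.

Integrate the radial probability density 4πr²|φ|² over r ≤ 3.2λ.
Normalization gives A² = 1/(3·π·λ^5).
Let u = r/λ; then A², 4π and the length scale all cancel, so P = ∫_{0}^{3.2} u^4·e^(-2·u) du ÷ ∫_{0}^{∞} u^4·e^(-2·u) du.
With ∫ u^4·e^(-2·u) du = -(u^4/2 + u^3 + 3·u^2/2 + 3·u/2 + 3/4)·e^(-2·u) + C, the region integral is ≈ 0.573697 and the full one is 3/4.
The region integral divided by the full integral gives P = 0.76493.

P ≈ 0.7649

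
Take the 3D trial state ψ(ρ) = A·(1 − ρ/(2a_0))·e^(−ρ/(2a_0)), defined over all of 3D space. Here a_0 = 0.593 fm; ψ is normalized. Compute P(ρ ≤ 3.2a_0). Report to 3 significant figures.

With dV = 4πρ²dρ, the probability is ∫|ψ|² dV over ρ ≤ 3.2a_0.
The full normalization integral is A²·[8·π·a_0^3] = 1, fixing A².
Let u = ρ/a_0; then A², 4π and the length scale all cancel, so P = ∫_{0}^{3.2} u^2·(1 - u/2)^2·e^(-u) du ÷ ∫_{0}^{∞} u^2·(1 - u/2)^2·e^(-u) du.
An antiderivative of u^2·(1 - u/2)^2·e^(-u) is -(u^4/4 + u^2 + 2·u + 2)·e^(-u); evaluating from 0 to 3.2 gives ≈ 0.17164, while the full integral is 2.
Taking the ratio yields P = 0.08582.

P ≈ 0.0858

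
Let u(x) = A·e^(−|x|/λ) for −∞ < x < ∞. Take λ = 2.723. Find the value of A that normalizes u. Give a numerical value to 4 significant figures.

A ≈ 0.6060

We need A² ∫|f|² dx = 1, taking the integral from −∞ to ∞.
With u = A·e^(−|x|/λ), the integral evaluates to A²·[λ].
Setting this equal to 1 gives A² = 1/(λ).
With λ = 2.723: A² = 0.36724 and A = 0.60600.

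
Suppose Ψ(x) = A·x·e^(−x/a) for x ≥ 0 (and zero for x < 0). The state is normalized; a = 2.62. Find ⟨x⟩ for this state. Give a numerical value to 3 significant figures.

The expectation value is the |Ψ|²-weighted average of x: ∫ x|Ψ|² dx.
Evaluating both integrals, ⟨x⟩ = 3·a/2.
With a = 2.62, ⟨x⟩ = 3.930.

⟨x⟩ ≈ 3.93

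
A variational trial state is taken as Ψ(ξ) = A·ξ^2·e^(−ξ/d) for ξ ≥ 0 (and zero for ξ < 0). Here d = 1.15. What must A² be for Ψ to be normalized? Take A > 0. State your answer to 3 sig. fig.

We need A² ∫|f|² dξ = 1, taking the integral from 0 to ∞.
With ∫₀^∞ ξ^4 e^(−αξ) dξ = 4!/α^5, the integral (without the A² prefactor) comes out to 3·d^5/4.
Hence A² = 1/[3·d^5/4].
Plugging in d = 1.15 yields A = 0.8142.

A^2 ≈ 0.663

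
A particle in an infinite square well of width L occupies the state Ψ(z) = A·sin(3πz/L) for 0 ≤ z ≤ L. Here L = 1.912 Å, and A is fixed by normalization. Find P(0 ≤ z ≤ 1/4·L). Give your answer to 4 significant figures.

The probability is P = ∫ |Ψ|² dz over [0, 1/4·L].
The normalization integral ∫|Ψ|²dz over the whole domain equals L/2·A², and A² cancels in the ratio.
In terms of u = z/L (A² and the length scale cancel between numerator and denominator), P = [∫_{0}^{1/4} sin(3·π·u)^2 du] / [∫_{0}^{1} sin(3·π·u)^2 du].
An antiderivative of sin(3·π·u)^2 is u/2 - sin(6·π·u)/(12·π); evaluating from 0 to 1/4 gives 1/(12·π) + 1/8, while the full integral is 1/2.
The result is P = (2 + 3·π)/(12·π).

P ≈ 0.3031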